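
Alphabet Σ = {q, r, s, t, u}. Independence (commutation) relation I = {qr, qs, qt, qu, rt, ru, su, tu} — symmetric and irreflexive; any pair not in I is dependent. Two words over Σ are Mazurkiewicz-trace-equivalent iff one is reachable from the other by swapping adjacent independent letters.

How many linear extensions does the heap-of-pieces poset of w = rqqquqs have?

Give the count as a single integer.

#0=r has no predecessor
#1=q has no predecessor
#2=q depends on [1:q]
#3=q depends on [2:q]
#4=u has no predecessor
#5=q depends on [3:q]
#6=s depends on [0:r]
sources: [0:r, 1:q, 4:u]
N(rest) = Σ N(rest − s) over sources s of rest; N(one piece) = 1:
  size 1 → [4]=1  [5]=1  [6]=1
  size 2 → [0,6]=1  [3,5]=1  [4,5]=2  [4,6]=2  [5,6]=2
  size 3 → [0,4,6]=3  [0,5,6]=3  [2,3,5]=1  [3,4,5]=3  [3,5,6]=3  [4,5,6]=6
  size 4 → [0,3,5,6]=6  [0,4,5,6]=12  [1,2,3,5]=1  [2,3,4,5]=4  [2,3,5,6]=4  [3,4,5,6]=12
  size 5 → [0,2,3,5,6]=10  [0,3,4,5,6]=30  [1,2,3,4,5]=5  [1,2,3,5,6]=5  [2,3,4,5,6]=20
  first=0(r) contributes 30
  first=1(q) contributes 60
  first=4(u) contributes 15
|[w]| = 105

105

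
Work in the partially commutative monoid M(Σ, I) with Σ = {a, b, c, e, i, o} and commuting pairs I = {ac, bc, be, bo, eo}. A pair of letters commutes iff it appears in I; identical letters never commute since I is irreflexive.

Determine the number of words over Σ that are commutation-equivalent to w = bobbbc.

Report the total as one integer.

drop 0:b onto floor
drop 1:o onto floor
drop 2:b onto {0:b}
drop 3:b onto {2:b}
drop 4:b onto {3:b}
drop 5:c onto {1:o}
ground layer = {0:b, 1:o}
drop-orders for the pieces not yet dropped (sum over which currently-grounded one goes next):
  1 to go: {4} 1  {5} 1
  2 to go: {1,5} 1  {3,4} 1  {4,5} 2
  3 to go: {1,4,5} 3  {2,3,4} 1  {3,4,5} 3
  4 to go: {0,2,3,4} 1  {1,3,4,5} 6  {2,3,4,5} 4
  if 0:b drops first: 10 orders
  if 1:o drops first: 5 orders
heap linearizations: 15

15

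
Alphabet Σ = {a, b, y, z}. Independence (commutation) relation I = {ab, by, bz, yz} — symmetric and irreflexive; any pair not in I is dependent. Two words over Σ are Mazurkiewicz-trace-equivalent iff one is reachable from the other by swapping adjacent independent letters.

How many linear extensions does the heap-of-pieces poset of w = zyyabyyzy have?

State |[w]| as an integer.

0(z) covers ∅
1(y) covers ∅
2(y) covers 1:y
3(a) covers 0:z, 2:y
4(b) covers ∅
5(y) covers 3:a
6(y) covers 5:y
7(z) covers 3:a
8(y) covers 6:y
floor of heap: 0:z, 1:y, 4:b
completions by unplaced set U, small U first (add the entries for U minus each lowest piece of U):
  |U|=1: {4}:1  {7}:1  {8}:1
  |U|=2: {4,7}:2  {4,8}:2  {6,8}:1  {7,8}:2
  |U|=3: {4,6,8}:3  {4,7,8}:6  {5,6,8}:1  {6,7,8}:3
  |U|=4: {4,5,6,8}:4  {4,6,7,8}:12  {5,6,7,8}:4
  |U|=5: {3,5,6,7,8}:4  {4,5,6,7,8}:20
  |U|=6: {0,3,5,6,7,8}:4  {2,3,5,6,7,8}:4  {3,4,5,6,7,8}:24
  |U|=7: {0,2,3,5,6,7,8}:8  {0,3,4,5,6,7,8}:28  {1,2,3,5,6,7,8}:4  {2,3,4,5,6,7,8}:28
  start at 0(z): 32
  start at 1(y): 64
  start at 4(b): 12
sum over floor = 108

108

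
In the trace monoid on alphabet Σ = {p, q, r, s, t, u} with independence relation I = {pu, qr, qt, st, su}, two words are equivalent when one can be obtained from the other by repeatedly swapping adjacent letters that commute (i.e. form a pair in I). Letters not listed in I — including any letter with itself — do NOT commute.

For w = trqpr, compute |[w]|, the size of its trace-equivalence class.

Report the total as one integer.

piece 0:t — minimal
piece 1:r rests on {0:t}
piece 2:q — minimal
piece 3:p rests on {1:r, 2:q}
piece 4:r rests on {3:p}
minimal pieces: {0:t, 2:q}
ways to finish when only these pieces remain (= sum over removing one remaining piece with nothing left below it):
  1 left: {4}→1
  2 left: {3,4}→1
  3 left: {1,3,4}→1  {2,3,4}→1
  placing 0:t first → 2 extensions
  placing 2:q first → 1 extensions
total linear extensions = 3

3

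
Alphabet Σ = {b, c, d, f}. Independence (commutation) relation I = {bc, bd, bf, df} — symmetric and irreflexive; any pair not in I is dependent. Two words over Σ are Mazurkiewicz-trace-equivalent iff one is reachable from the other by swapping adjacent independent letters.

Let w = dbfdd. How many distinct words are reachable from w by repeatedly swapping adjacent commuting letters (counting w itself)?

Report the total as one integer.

20

#0=d has no predecessor
#1=b has no predecessor
#2=f has no predecessor
#3=d depends on [0:d]
#4=d depends on [3:d]
sources: [0:d, 1:b, 2:f]
N(rest) = Σ N(rest − s) over sources s of rest; N(one piece) = 1:
  size 1 → [1]=1  [2]=1  [4]=1
  size 2 → [1,2]=2  [1,4]=2  [2,4]=2  [3,4]=1
  size 3 → [0,3,4]=1  [1,2,4]=6  [1,3,4]=3  [2,3,4]=3
  first=0(d) contributes 12
  first=1(b) contributes 4
  first=2(f) contributes 4
|[w]| = 20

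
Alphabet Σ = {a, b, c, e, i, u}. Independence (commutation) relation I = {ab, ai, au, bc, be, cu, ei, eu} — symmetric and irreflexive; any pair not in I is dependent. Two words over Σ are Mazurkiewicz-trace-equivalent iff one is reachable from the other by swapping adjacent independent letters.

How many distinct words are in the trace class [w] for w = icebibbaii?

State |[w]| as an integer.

#0=i has no predecessor
#1=c depends on [0:i]
#2=e depends on [1:c]
#3=b depends on [0:i]
#4=i depends on [1:c, 3:b]
#5=b depends on [4:i]
#6=b depends on [5:b]
#7=a depends on [2:e]
#8=i depends on [6:b]
#9=i depends on [8:i]
sources: [0:i]
N(rest) = Σ N(rest − s) over sources s of rest; N(one piece) = 1:
  size 1 → [7]=1  [9]=1
  size 2 → [2,7]=1  [7,9]=2  [8,9]=1
  size 3 → [2,7,9]=3  [6,8,9]=1  [7,8,9]=3
  size 4 → [2,7,8,9]=6  [5,6,8,9]=1  [6,7,8,9]=4
  size 5 → [2,6,7,8,9]=10  [4,5,6,8,9]=1  [5,6,7,8,9]=5
  size 6 → [2,5,6,7,8,9]=15  [3,4,5,6,8,9]=1  [4,5,6,7,8,9]=6
  size 7 → [2,4,5,6,7,8,9]=21  [3,4,5,6,7,8,9]=7
  size 8 → [1,2,4,5,6,7,8,9]=21  [2,3,4,5,6,7,8,9]=28
  first=0(i) contributes 49

49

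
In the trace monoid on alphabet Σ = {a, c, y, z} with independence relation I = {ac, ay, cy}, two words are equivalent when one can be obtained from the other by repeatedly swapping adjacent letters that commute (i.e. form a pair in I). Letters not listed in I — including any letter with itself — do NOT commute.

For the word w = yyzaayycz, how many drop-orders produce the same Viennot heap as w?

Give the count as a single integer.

drop 0:y onto floor
drop 1:y onto {0:y}
drop 2:z onto {1:y}
drop 3:a onto {2:z}
drop 4:a onto {3:a}
drop 5:y onto {2:z}
drop 6:y onto {5:y}
drop 7:c onto {2:z}
drop 8:z onto {4:a, 6:y, 7:c}
ground layer = {0:y}
drop-orders for the pieces not yet dropped (sum over which currently-grounded one goes next):
  1 to go: {8} 1
  2 to go: {4,8} 1  {6,8} 1  {7,8} 1
  3 to go: {3,4,8} 1  {4,6,8} 2  {4,7,8} 2  {5,6,8} 1  {6,7,8} 2
  4 to go: {3,4,6,8} 3  {3,4,7,8} 3  {4,5,6,8} 3  {4,6,7,8} 6  {5,6,7,8} 3
  5 to go: {3,4,5,6,8} 6  {3,4,6,7,8} 12  {4,5,6,7,8} 12
  6 to go: {3,4,5,6,7,8} 30
  7 to go: {2,3,4,5,6,7,8} 30
  if 0:y drops first: 30 orders

30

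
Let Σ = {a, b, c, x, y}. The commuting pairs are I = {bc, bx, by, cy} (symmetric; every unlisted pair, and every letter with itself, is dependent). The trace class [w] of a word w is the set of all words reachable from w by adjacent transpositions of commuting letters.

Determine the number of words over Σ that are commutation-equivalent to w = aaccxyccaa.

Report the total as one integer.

3

0(a) covers ∅
1(a) covers 0:a
2(c) covers 1:a
3(c) covers 2:c
4(x) covers 3:c
5(y) covers 4:x
6(c) covers 4:x
7(c) covers 6:c
8(a) covers 5:y, 7:c
9(a) covers 8:a
floor of heap: 0:a
completions by unplaced set U, small U first (add the entries for U minus each lowest piece of U):
  |U|=1: {9}:1
  |U|=2: {8,9}:1
  |U|=3: {5,8,9}:1  {7,8,9}:1
  |U|=4: {5,7,8,9}:2  {6,7,8,9}:1
  |U|=5: {5,6,7,8,9}:3
  |U|=6: {4,5,6,7,8,9}:3
  |U|=7: {3,4,5,6,7,8,9}:3
  |U|=8: {2,3,4,5,6,7,8,9}:3
  start at 0(a): 3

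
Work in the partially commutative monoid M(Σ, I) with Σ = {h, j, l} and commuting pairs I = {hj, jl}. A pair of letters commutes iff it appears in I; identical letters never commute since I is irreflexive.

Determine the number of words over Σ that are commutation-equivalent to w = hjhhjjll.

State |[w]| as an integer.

0(h) covers ∅
1(j) covers ∅
2(h) covers 0:h
3(h) covers 2:h
4(j) covers 1:j
5(j) covers 4:j
6(l) covers 3:h
7(l) covers 6:l
floor of heap: 0:h, 1:j
completions by unplaced set U, small U first (add the entries for U minus each lowest piece of U):
  |U|=1: {5}:1  {7}:1
  |U|=2: {4,5}:1  {5,7}:2  {6,7}:1
  |U|=3: {1,4,5}:1  {3,6,7}:1  {4,5,7}:3  {5,6,7}:3
  |U|=4: {1,4,5,7}:4  {2,3,6,7}:1  {3,5,6,7}:4  {4,5,6,7}:6
  |U|=5: {0,2,3,6,7}:1  {1,4,5,6,7}:10  {2,3,5,6,7}:5  {3,4,5,6,7}:10
  |U|=6: {0,2,3,5,6,7}:6  {1,3,4,5,6,7}:20  {2,3,4,5,6,7}:15
  start at 0(h): 35
  start at 1(j): 21
sum over floor = 56

56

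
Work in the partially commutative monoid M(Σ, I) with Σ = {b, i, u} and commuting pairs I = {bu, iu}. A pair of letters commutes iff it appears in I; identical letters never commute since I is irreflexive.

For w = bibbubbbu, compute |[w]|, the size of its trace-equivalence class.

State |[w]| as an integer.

36

piece 0:b — minimal
piece 1:i rests on {0:b}
piece 2:b rests on {1:i}
piece 3:b rests on {2:b}
piece 4:u — minimal
piece 5:b rests on {3:b}
piece 6:b rests on {5:b}
piece 7:b rests on {6:b}
piece 8:u rests on {4:u}
minimal pieces: {0:b, 4:u}
ways to finish when only these pieces remain (= sum over removing one remaining piece with nothing left below it):
  1 left: {7}→1  {8}→1
  2 left: {4,8}→1  {6,7}→1  {7,8}→2
  3 left: {4,7,8}→3  {5,6,7}→1  {6,7,8}→3
  4 left: {3,5,6,7}→1  {4,6,7,8}→6  {5,6,7,8}→4
  5 left: {2,3,5,6,7}→1  {3,5,6,7,8}→5  {4,5,6,7,8}→10
  6 left: {1,2,3,5,6,7}→1  {2,3,5,6,7,8}→6  {3,4,5,6,7,8}→15
  7 left: {0,1,2,3,5,6,7}→1  {1,2,3,5,6,7,8}→7  {2,3,4,5,6,7,8}→21
  placing 0:b first → 28 extensions
  placing 4:u first → 8 extensions
total linear extensions = 36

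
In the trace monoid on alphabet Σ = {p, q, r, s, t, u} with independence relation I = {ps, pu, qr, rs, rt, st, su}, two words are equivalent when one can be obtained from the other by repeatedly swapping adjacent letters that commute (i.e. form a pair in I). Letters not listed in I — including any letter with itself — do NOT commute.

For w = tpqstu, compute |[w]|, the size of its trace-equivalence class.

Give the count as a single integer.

drop 0:t onto floor
drop 1:p onto {0:t}
drop 2:q onto {1:p}
drop 3:s onto {2:q}
drop 4:t onto {2:q}
drop 5:u onto {4:t}
ground layer = {0:t}
drop-orders for the pieces not yet dropped (sum over which currently-grounded one goes next):
  1 to go: {3} 1  {5} 1
  2 to go: {3,5} 2  {4,5} 1
  3 to go: {3,4,5} 3
  4 to go: {2,3,4,5} 3
  if 0:t drops first: 3 orders

3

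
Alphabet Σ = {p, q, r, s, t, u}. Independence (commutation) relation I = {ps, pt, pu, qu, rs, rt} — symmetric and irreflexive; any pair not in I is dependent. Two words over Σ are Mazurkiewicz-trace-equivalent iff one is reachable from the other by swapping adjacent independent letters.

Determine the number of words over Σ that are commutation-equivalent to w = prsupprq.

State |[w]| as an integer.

12

piece 0:p — minimal
piece 1:r rests on {0:p}
piece 2:s — minimal
piece 3:u rests on {1:r, 2:s}
piece 4:p rests on {1:r}
piece 5:p rests on {4:p}
piece 6:r rests on {3:u, 5:p}
piece 7:q rests on {6:r}
minimal pieces: {0:p, 2:s}
ways to finish when only these pieces remain (= sum over removing one remaining piece with nothing left below it):
  1 left: {7}→1
  2 left: {6,7}→1
  3 left: {3,6,7}→1  {5,6,7}→1
  4 left: {2,3,6,7}→1  {3,5,6,7}→2  {4,5,6,7}→1
  5 left: {2,3,5,6,7}→3  {3,4,5,6,7}→3
  6 left: {1,3,4,5,6,7}→3  {2,3,4,5,6,7}→6
  placing 0:p first → 9 extensions
  placing 2:s first → 3 extensions
total linear extensions = 12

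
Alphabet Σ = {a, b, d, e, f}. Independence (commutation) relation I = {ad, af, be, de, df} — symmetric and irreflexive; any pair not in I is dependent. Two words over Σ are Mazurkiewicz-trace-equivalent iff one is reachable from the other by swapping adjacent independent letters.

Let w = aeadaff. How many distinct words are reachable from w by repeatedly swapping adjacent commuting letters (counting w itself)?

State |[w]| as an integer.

drop 0:a onto floor
drop 1:e onto {0:a}
drop 2:a onto {1:e}
drop 3:d onto floor
drop 4:a onto {2:a}
drop 5:f onto {1:e}
drop 6:f onto {5:f}
ground layer = {0:a, 3:d}
drop-orders for the pieces not yet dropped (sum over which currently-grounded one goes next):
  1 to go: {3} 1  {4} 1  {6} 1
  2 to go: {2,4} 1  {3,4} 2  {3,6} 2  {4,6} 2  {5,6} 1
  3 to go: {2,3,4} 3  {2,4,6} 3  {3,4,6} 6  {3,5,6} 3  {4,5,6} 3
  4 to go: {2,3,4,6} 12  {2,4,5,6} 6  {3,4,5,6} 12
  5 to go: {1,2,4,5,6} 6  {2,3,4,5,6} 30
  if 0:a drops first: 36 orders
  if 3:d drops first: 6 orders
heap linearizations: 42

42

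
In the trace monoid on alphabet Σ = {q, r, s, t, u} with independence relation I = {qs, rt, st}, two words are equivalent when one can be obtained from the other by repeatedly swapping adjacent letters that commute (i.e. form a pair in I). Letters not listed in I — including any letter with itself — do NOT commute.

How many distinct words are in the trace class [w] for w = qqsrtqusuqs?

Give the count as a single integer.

piece 0:q — minimal
piece 1:q rests on {0:q}
piece 2:s — minimal
piece 3:r rests on {1:q, 2:s}
piece 4:t rests on {1:q}
piece 5:q rests on {3:r, 4:t}
piece 6:u rests on {5:q}
piece 7:s rests on {6:u}
piece 8:u rests on {7:s}
piece 9:q rests on {8:u}
piece 10:s rests on {8:u}
minimal pieces: {0:q, 2:s}
ways to finish when only these pieces remain (= sum over removing one remaining piece with nothing left below it):
  1 left: {9}→1  {10}→1
  2 left: {9,10}→2
  3 left: {8,9,10}→2
  4 left: {7,8,9,10}→2
  5 left: {6,7,8,9,10}→2
  6 left: {5,6,7,8,9,10}→2
  7 left: {3,5,6,7,8,9,10}→2  {4,5,6,7,8,9,10}→2
  8 left: {2,3,5,6,7,8,9,10}→2  {3,4,5,6,7,8,9,10}→4
  9 left: {1,3,4,5,6,7,8,9,10}→4  {2,3,4,5,6,7,8,9,10}→6
  placing 0:q first → 10 extensions
  placing 2:s first → 4 extensions
total linear extensions = 14

14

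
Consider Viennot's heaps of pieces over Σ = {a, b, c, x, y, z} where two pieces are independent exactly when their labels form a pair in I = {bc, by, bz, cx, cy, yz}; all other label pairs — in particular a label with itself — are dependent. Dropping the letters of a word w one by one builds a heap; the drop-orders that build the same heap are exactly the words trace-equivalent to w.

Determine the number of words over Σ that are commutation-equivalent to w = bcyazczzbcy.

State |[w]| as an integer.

252

#0=b has no predecessor
#1=c has no predecessor
#2=y has no predecessor
#3=a depends on [0:b, 1:c, 2:y]
#4=z depends on [3:a]
#5=c depends on [4:z]
#6=z depends on [5:c]
#7=z depends on [6:z]
#8=b depends on [3:a]
#9=c depends on [7:z]
#10=y depends on [3:a]
sources: [0:b, 1:c, 2:y]
N(rest) = Σ N(rest − s) over sources s of rest; N(one piece) = 1:
  size 1 → [8]=1  [9]=1  [10]=1
  size 2 → [7,9]=1  [8,9]=2  [8,10]=2  [9,10]=2
  size 3 → [6,7,9]=1  [7,8,9]=3  [7,9,10]=3  [8,9,10]=6
  size 4 → [5,6,7,9]=1  [6,7,8,9]=4  [6,7,9,10]=4  [7,8,9,10]=12
  size 5 → [4,5,6,7,9]=1  [5,6,7,8,9]=5  [5,6,7,9,10]=5  [6,7,8,9,10]=20
  size 6 → [4,5,6,7,8,9]=6  [4,5,6,7,9,10]=6  [5,6,7,8,9,10]=30
  size 7 → [4,5,6,7,8,9,10]=42
  size 8 → [3,4,5,6,7,8,9,10]=42
  size 9 → [0,3,4,5,6,7,8,9,10]=42  [1,3,4,5,6,7,8,9,10]=42  [2,3,4,5,6,7,8,9,10]=42
  first=0(b) contributes 84
  first=1(c) contributes 84
  first=2(y) contributes 84
|[w]| = 252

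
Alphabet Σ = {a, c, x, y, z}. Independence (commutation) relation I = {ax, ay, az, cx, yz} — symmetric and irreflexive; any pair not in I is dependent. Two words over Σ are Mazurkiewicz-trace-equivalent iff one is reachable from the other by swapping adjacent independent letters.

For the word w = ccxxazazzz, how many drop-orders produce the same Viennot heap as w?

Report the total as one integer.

piece 0:c — minimal
piece 1:c rests on {0:c}
piece 2:x — minimal
piece 3:x rests on {2:x}
piece 4:a rests on {1:c}
piece 5:z rests on {1:c, 3:x}
piece 6:a rests on {4:a}
piece 7:z rests on {5:z}
piece 8:z rests on {7:z}
piece 9:z rests on {8:z}
minimal pieces: {0:c, 2:x}
ways to finish when only these pieces remain (= sum over removing one remaining piece with nothing left below it):
  1 left: {6}→1  {9}→1
  2 left: {4,6}→1  {6,9}→2  {8,9}→1
  3 left: {4,6,9}→3  {6,8,9}→3  {7,8,9}→1
  4 left: {4,6,8,9}→6  {5,7,8,9}→1  {6,7,8,9}→4
  5 left: {3,5,7,8,9}→1  {4,6,7,8,9}→10  {5,6,7,8,9}→5
  6 left: {2,3,5,7,8,9}→1  {3,5,6,7,8,9}→6  {4,5,6,7,8,9}→15
  7 left: {1,4,5,6,7,8,9}→15  {2,3,5,6,7,8,9}→7  {3,4,5,6,7,8,9}→21
  8 left: {0,1,4,5,6,7,8,9}→15  {1,3,4,5,6,7,8,9}→36  {2,3,4,5,6,7,8,9}→28
  placing 0:c first → 64 extensions
  placing 2:x first → 51 extensions
total linear extensions = 115

115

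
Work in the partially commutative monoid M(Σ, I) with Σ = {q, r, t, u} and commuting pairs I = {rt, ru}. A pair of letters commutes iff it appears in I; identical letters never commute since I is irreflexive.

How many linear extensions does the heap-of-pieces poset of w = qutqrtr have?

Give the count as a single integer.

3

piece 0:q — minimal
piece 1:u rests on {0:q}
piece 2:t rests on {1:u}
piece 3:q rests on {2:t}
piece 4:r rests on {3:q}
piece 5:t rests on {3:q}
piece 6:r rests on {4:r}
minimal pieces: {0:q}
ways to finish when only these pieces remain (= sum over removing one remaining piece with nothing left below it):
  1 left: {5}→1  {6}→1
  2 left: {4,6}→1  {5,6}→2
  3 left: {4,5,6}→3
  4 left: {3,4,5,6}→3
  5 left: {2,3,4,5,6}→3
  placing 0:q first → 3 extensions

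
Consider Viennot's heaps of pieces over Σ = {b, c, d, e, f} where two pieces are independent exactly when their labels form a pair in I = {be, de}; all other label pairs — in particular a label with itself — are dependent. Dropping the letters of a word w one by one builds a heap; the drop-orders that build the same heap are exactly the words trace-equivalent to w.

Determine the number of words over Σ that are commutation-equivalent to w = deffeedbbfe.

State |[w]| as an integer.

piece 0:d — minimal
piece 1:e — minimal
piece 2:f rests on {0:d, 1:e}
piece 3:f rests on {2:f}
piece 4:e rests on {3:f}
piece 5:e rests on {4:e}
piece 6:d rests on {3:f}
piece 7:b rests on {6:d}
piece 8:b rests on {7:b}
piece 9:f rests on {5:e, 8:b}
piece 10:e rests on {9:f}
minimal pieces: {0:d, 1:e}
ways to finish when only these pieces remain (= sum over removing one remaining piece with nothing left below it):
  1 left: {10}→1
  2 left: {9,10}→1
  3 left: {5,9,10}→1  {8,9,10}→1
  4 left: {4,5,9,10}→1  {5,8,9,10}→2  {7,8,9,10}→1
  5 left: {4,5,8,9,10}→3  {5,7,8,9,10}→3  {6,7,8,9,10}→1
  6 left: {4,5,7,8,9,10}→6  {5,6,7,8,9,10}→4
  7 left: {4,5,6,7,8,9,10}→10
  8 left: {3,4,5,6,7,8,9,10}→10
  9 left: {2,3,4,5,6,7,8,9,10}→10
  placing 0:d first → 10 extensions
  placing 1:e first → 10 extensions
total linear extensions = 20

20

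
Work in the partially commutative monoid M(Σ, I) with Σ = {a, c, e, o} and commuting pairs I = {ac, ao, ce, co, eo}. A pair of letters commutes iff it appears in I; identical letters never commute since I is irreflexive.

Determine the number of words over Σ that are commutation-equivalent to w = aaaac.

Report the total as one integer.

0(a) covers ∅
1(a) covers 0:a
2(a) covers 1:a
3(a) covers 2:a
4(c) covers ∅
floor of heap: 0:a, 4:c
completions by unplaced set U, small U first (add the entries for U minus each lowest piece of U):
  |U|=1: {3}:1  {4}:1
  |U|=2: {2,3}:1  {3,4}:2
  |U|=3: {1,2,3}:1  {2,3,4}:3
  start at 0(a): 4
  start at 4(c): 1
sum over floor = 5

5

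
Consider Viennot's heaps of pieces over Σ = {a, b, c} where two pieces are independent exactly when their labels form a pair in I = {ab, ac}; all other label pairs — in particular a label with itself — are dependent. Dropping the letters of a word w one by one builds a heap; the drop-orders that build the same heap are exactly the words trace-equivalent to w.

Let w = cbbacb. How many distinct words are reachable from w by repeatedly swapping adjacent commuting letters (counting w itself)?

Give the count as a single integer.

piece 0:c — minimal
piece 1:b rests on {0:c}
piece 2:b rests on {1:b}
piece 3:a — minimal
piece 4:c rests on {2:b}
piece 5:b rests on {4:c}
minimal pieces: {0:c, 3:a}
ways to finish when only these pieces remain (= sum over removing one remaining piece with nothing left below it):
  1 left: {3}→1  {5}→1
  2 left: {3,5}→2  {4,5}→1
  3 left: {2,4,5}→1  {3,4,5}→3
  4 left: {1,2,4,5}→1  {2,3,4,5}→4
  placing 0:c first → 5 extensions
  placing 3:a first → 1 extensions
total linear extensions = 6

6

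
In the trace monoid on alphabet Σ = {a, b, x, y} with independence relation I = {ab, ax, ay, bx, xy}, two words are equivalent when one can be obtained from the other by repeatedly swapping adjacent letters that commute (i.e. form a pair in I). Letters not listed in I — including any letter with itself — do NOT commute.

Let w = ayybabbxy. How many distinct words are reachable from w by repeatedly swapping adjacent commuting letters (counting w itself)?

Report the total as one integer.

252

piece 0:a — minimal
piece 1:y — minimal
piece 2:y rests on {1:y}
piece 3:b rests on {2:y}
piece 4:a rests on {0:a}
piece 5:b rests on {3:b}
piece 6:b rests on {5:b}
piece 7:x — minimal
piece 8:y rests on {6:b}
minimal pieces: {0:a, 1:y, 7:x}
ways to finish when only these pieces remain (= sum over removing one remaining piece with nothing left below it):
  1 left: {4}→1  {7}→1  {8}→1
  2 left: {0,4}→1  {4,7}→2  {4,8}→2  {6,8}→1  {7,8}→2
  3 left: {0,4,7}→3  {0,4,8}→3  {4,6,8}→3  {4,7,8}→6  {5,6,8}→1  {6,7,8}→3
  4 left: {0,4,6,8}→6  {0,4,7,8}→12  {3,5,6,8}→1  {4,5,6,8}→4  {4,6,7,8}→12  {5,6,7,8}→4
  5 left: {0,4,5,6,8}→10  {0,4,6,7,8}→30  {2,3,5,6,8}→1  {3,4,5,6,8}→5  {3,5,6,7,8}→5  {4,5,6,7,8}→20
  6 left: {0,3,4,5,6,8}→15  {0,4,5,6,7,8}→60  {1,2,3,5,6,8}→1  {2,3,4,5,6,8}→6  {2,3,5,6,7,8}→6  {3,4,5,6,7,8}→30
  7 left: {0,2,3,4,5,6,8}→21  {0,3,4,5,6,7,8}→105  {1,2,3,4,5,6,8}→7  {1,2,3,5,6,7,8}→7  {2,3,4,5,6,7,8}→42
  placing 0:a first → 56 extensions
  placing 1:y first → 168 extensions
  placing 7:x first → 28 extensions
total linear extensions = 252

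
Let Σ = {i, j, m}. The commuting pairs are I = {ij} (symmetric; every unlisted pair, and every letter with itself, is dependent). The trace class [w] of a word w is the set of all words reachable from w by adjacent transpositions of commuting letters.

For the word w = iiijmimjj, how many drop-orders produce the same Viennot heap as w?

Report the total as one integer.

4

drop 0:i onto floor
drop 1:i onto {0:i}
drop 2:i onto {1:i}
drop 3:j onto floor
drop 4:m onto {2:i, 3:j}
drop 5:i onto {4:m}
drop 6:m onto {5:i}
drop 7:j onto {6:m}
drop 8:j onto {7:j}
ground layer = {0:i, 3:j}
drop-orders for the pieces not yet dropped (sum over which currently-grounded one goes next):
  1 to go: {8} 1
  2 to go: {7,8} 1
  3 to go: {6,7,8} 1
  4 to go: {5,6,7,8} 1
  5 to go: {4,5,6,7,8} 1
  6 to go: {2,4,5,6,7,8} 1  {3,4,5,6,7,8} 1
  7 to go: {1,2,4,5,6,7,8} 1  {2,3,4,5,6,7,8} 2
  if 0:i drops first: 3 orders
  if 3:j drops first: 1 orders
heap linearizations: 4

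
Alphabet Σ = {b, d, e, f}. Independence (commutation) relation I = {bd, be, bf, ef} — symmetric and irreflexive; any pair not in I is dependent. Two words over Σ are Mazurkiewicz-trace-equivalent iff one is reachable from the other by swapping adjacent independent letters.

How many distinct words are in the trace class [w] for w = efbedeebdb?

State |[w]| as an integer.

360

drop 0:e onto floor
drop 1:f onto floor
drop 2:b onto floor
drop 3:e onto {0:e}
drop 4:d onto {1:f, 3:e}
drop 5:e onto {4:d}
drop 6:e onto {5:e}
drop 7:b onto {2:b}
drop 8:d onto {6:e}
drop 9:b onto {7:b}
ground layer = {0:e, 1:f, 2:b}
drop-orders for the pieces not yet dropped (sum over which currently-grounded one goes next):
  1 to go: {8} 1  {9} 1
  2 to go: {6,8} 1  {7,9} 1  {8,9} 2
  3 to go: {2,7,9} 1  {5,6,8} 1  {6,8,9} 3  {7,8,9} 3
  4 to go: {2,7,8,9} 4  {4,5,6,8} 1  {5,6,8,9} 4  {6,7,8,9} 6
  5 to go: {1,4,5,6,8} 1  {2,6,7,8,9} 10  {3,4,5,6,8} 1  {4,5,6,8,9} 5  {5,6,7,8,9} 10
  6 to go: {0,3,4,5,6,8} 1  {1,3,4,5,6,8} 2  {1,4,5,6,8,9} 6  {2,5,6,7,8,9} 20  {3,4,5,6,8,9} 6  {4,5,6,7,8,9} 15
  7 to go: {0,1,3,4,5,6,8} 3  {0,3,4,5,6,8,9} 7  {1,3,4,5,6,8,9} 14  {1,4,5,6,7,8,9} 21  {2,4,5,6,7,8,9} 35  {3,4,5,6,7,8,9} 21
  8 to go: {0,1,3,4,5,6,8,9} 24  {0,3,4,5,6,7,8,9} 28  {1,2,4,5,6,7,8,9} 56  {1,3,4,5,6,7,8,9} 56  {2,3,4,5,6,7,8,9} 56
  if 0:e drops first: 168 orders
  if 1:f drops first: 84 orders
  if 2:b drops first: 108 orders
heap linearizations: 360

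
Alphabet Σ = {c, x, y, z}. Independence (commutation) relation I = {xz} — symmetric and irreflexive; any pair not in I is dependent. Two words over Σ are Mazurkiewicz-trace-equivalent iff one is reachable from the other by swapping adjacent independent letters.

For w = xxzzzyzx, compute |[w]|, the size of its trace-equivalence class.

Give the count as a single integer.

20

piece 0:x — minimal
piece 1:x rests on {0:x}
piece 2:z — minimal
piece 3:z rests on {2:z}
piece 4:z rests on {3:z}
piece 5:y rests on {1:x, 4:z}
piece 6:z rests on {5:y}
piece 7:x rests on {5:y}
minimal pieces: {0:x, 2:z}
ways to finish when only these pieces remain (= sum over removing one remaining piece with nothing left below it):
  1 left: {6}→1  {7}→1
  2 left: {6,7}→2
  3 left: {5,6,7}→2
  4 left: {1,5,6,7}→2  {4,5,6,7}→2
  5 left: {0,1,5,6,7}→2  {1,4,5,6,7}→4  {3,4,5,6,7}→2
  6 left: {0,1,4,5,6,7}→6  {1,3,4,5,6,7}→6  {2,3,4,5,6,7}→2
  placing 0:x first → 8 extensions
  placing 2:z first → 12 extensions
total linear extensions = 20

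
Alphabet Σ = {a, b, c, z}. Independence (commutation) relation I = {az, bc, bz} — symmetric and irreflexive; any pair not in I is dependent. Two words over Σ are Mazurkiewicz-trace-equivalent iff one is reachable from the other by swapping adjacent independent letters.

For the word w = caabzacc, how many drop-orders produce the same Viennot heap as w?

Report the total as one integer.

drop 0:c onto floor
drop 1:a onto {0:c}
drop 2:a onto {1:a}
drop 3:b onto {2:a}
drop 4:z onto {0:c}
drop 5:a onto {3:b}
drop 6:c onto {4:z, 5:a}
drop 7:c onto {6:c}
ground layer = {0:c}
drop-orders for the pieces not yet dropped (sum over which currently-grounded one goes next):
  1 to go: {7} 1
  2 to go: {6,7} 1
  3 to go: {4,6,7} 1  {5,6,7} 1
  4 to go: {3,5,6,7} 1  {4,5,6,7} 2
  5 to go: {2,3,5,6,7} 1  {3,4,5,6,7} 3
  6 to go: {1,2,3,5,6,7} 1  {2,3,4,5,6,7} 4
  if 0:c drops first: 5 orders

5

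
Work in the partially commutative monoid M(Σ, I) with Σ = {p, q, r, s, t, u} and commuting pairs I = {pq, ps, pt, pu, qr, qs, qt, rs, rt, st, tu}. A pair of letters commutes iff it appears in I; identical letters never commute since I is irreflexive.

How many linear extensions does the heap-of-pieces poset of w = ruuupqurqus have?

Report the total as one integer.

drop 0:r onto floor
drop 1:u onto {0:r}
drop 2:u onto {1:u}
drop 3:u onto {2:u}
drop 4:p onto {0:r}
drop 5:q onto {3:u}
drop 6:u onto {5:q}
drop 7:r onto {4:p, 6:u}
drop 8:q onto {6:u}
drop 9:u onto {7:r, 8:q}
drop 10:s onto {9:u}
ground layer = {0:r}
drop-orders for the pieces not yet dropped (sum over which currently-grounded one goes next):
  1 to go: {10} 1
  2 to go: {9,10} 1
  3 to go: {7,9,10} 1  {8,9,10} 1
  4 to go: {4,7,9,10} 1  {7,8,9,10} 2
  5 to go: {4,7,8,9,10} 3  {6,7,8,9,10} 2
  6 to go: {4,6,7,8,9,10} 5  {5,6,7,8,9,10} 2
  7 to go: {3,5,6,7,8,9,10} 2  {4,5,6,7,8,9,10} 7
  8 to go: {2,3,5,6,7,8,9,10} 2  {3,4,5,6,7,8,9,10} 9
  9 to go: {1,2,3,5,6,7,8,9,10} 2  {2,3,4,5,6,7,8,9,10} 11
  if 0:r drops first: 13 orders

13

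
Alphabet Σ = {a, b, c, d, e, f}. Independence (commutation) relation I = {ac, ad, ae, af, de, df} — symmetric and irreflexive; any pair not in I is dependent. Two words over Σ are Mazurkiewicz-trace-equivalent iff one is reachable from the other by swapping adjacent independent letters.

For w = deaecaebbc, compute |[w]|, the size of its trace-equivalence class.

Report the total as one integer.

piece 0:d — minimal
piece 1:e — minimal
piece 2:a — minimal
piece 3:e rests on {1:e}
piece 4:c rests on {0:d, 3:e}
piece 5:a rests on {2:a}
piece 6:e rests on {4:c}
piece 7:b rests on {5:a, 6:e}
piece 8:b rests on {7:b}
piece 9:c rests on {8:b}
minimal pieces: {0:d, 1:e, 2:a}
ways to finish when only these pieces remain (= sum over removing one remaining piece with nothing left below it):
  1 left: {9}→1
  2 left: {8,9}→1
  3 left: {7,8,9}→1
  4 left: {5,7,8,9}→1  {6,7,8,9}→1
  5 left: {2,5,7,8,9}→1  {4,6,7,8,9}→1  {5,6,7,8,9}→2
  6 left: {0,4,6,7,8,9}→1  {2,5,6,7,8,9}→3  {3,4,6,7,8,9}→1  {4,5,6,7,8,9}→3
  7 left: {0,3,4,6,7,8,9}→2  {0,4,5,6,7,8,9}→4  {1,3,4,6,7,8,9}→1  {2,4,5,6,7,8,9}→6  {3,4,5,6,7,8,9}→4
  8 left: {0,1,3,4,6,7,8,9}→3  {0,2,4,5,6,7,8,9}→10  {0,3,4,5,6,7,8,9}→10  {1,3,4,5,6,7,8,9}→5  {2,3,4,5,6,7,8,9}→10
  placing 0:d first → 15 extensions
  placing 1:e first → 30 extensions
  placing 2:a first → 18 extensions
total linear extensions = 63

63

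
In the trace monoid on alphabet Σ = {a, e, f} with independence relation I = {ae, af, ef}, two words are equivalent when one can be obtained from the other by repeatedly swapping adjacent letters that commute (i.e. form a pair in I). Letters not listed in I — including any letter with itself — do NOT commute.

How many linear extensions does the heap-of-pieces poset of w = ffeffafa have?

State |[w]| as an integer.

0(f) covers ∅
1(f) covers 0:f
2(e) covers ∅
3(f) covers 1:f
4(f) covers 3:f
5(a) covers ∅
6(f) covers 4:f
7(a) covers 5:a
floor of heap: 0:f, 2:e, 5:a
completions by unplaced set U, small U first (add the entries for U minus each lowest piece of U):
  |U|=1: {2}:1  {6}:1  {7}:1
  |U|=2: {2,6}:2  {2,7}:2  {4,6}:1  {5,7}:1  {6,7}:2
  |U|=3: {2,4,6}:3  {2,5,7}:3  {2,6,7}:6  {3,4,6}:1  {4,6,7}:3  {5,6,7}:3
  |U|=4: {1,3,4,6}:1  {2,3,4,6}:4  {2,4,6,7}:12  {2,5,6,7}:12  {3,4,6,7}:4  {4,5,6,7}:6
  |U|=5: {0,1,3,4,6}:1  {1,2,3,4,6}:5  {1,3,4,6,7}:5  {2,3,4,6,7}:20  {2,4,5,6,7}:30  {3,4,5,6,7}:10
  |U|=6: {0,1,2,3,4,6}:6  {0,1,3,4,6,7}:6  {1,2,3,4,6,7}:30  {1,3,4,5,6,7}:15  {2,3,4,5,6,7}:60
  start at 0(f): 105
  start at 2(e): 21
  start at 5(a): 42
sum over floor = 168

168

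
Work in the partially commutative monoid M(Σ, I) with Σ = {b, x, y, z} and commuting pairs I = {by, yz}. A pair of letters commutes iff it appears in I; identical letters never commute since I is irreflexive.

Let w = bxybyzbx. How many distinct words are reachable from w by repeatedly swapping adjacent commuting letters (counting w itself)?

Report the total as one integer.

10

#0=b has no predecessor
#1=x depends on [0:b]
#2=y depends on [1:x]
#3=b depends on [1:x]
#4=y depends on [2:y]
#5=z depends on [3:b]
#6=b depends on [5:z]
#7=x depends on [4:y, 6:b]
sources: [0:b]
N(rest) = Σ N(rest − s) over sources s of rest; N(one piece) = 1:
  size 1 → [7]=1
  size 2 → [4,7]=1  [6,7]=1
  size 3 → [2,4,7]=1  [4,6,7]=2  [5,6,7]=1
  size 4 → [2,4,6,7]=3  [3,5,6,7]=1  [4,5,6,7]=3
  size 5 → [2,4,5,6,7]=6  [3,4,5,6,7]=4
  size 6 → [2,3,4,5,6,7]=10
  first=0(b) contributes 10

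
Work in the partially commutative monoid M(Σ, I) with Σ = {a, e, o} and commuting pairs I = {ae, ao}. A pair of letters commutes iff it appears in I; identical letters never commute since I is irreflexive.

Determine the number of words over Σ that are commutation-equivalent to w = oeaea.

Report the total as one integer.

10

drop 0:o onto floor
drop 1:e onto {0:o}
drop 2:a onto floor
drop 3:e onto {1:e}
drop 4:a onto {2:a}
ground layer = {0:o, 2:a}
drop-orders for the pieces not yet dropped (sum over which currently-grounded one goes next):
  1 to go: {3} 1  {4} 1
  2 to go: {1,3} 1  {2,4} 1  {3,4} 2
  3 to go: {0,1,3} 1  {1,3,4} 3  {2,3,4} 3
  if 0:o drops first: 6 orders
  if 2:a drops first: 4 orders
heap linearizations: 10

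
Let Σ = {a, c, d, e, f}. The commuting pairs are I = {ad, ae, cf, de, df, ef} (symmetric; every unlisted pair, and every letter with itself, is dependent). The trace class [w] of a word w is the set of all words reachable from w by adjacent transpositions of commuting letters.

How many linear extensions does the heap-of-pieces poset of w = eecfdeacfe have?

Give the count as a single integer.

116

0(e) covers ∅
1(e) covers 0:e
2(c) covers 1:e
3(f) covers ∅
4(d) covers 2:c
5(e) covers 2:c
6(a) covers 2:c, 3:f
7(c) covers 4:d, 5:e, 6:a
8(f) covers 6:a
9(e) covers 7:c
floor of heap: 0:e, 3:f
completions by unplaced set U, small U first (add the entries for U minus each lowest piece of U):
  |U|=1: {8}:1  {9}:1
  |U|=2: {7,9}:1  {8,9}:2
  |U|=3: {4,7,9}:1  {5,7,9}:1  {7,8,9}:3
  |U|=4: {4,5,7,9}:2  {4,7,8,9}:4  {5,7,8,9}:4  {6,7,8,9}:3
  |U|=5: {3,6,7,8,9}:3  {4,5,7,8,9}:10  {4,6,7,8,9}:7  {5,6,7,8,9}:7
  |U|=6: {3,4,6,7,8,9}:10  {3,5,6,7,8,9}:10  {4,5,6,7,8,9}:24
  |U|=7: {2,4,5,6,7,8,9}:24  {3,4,5,6,7,8,9}:44
  |U|=8: {1,2,4,5,6,7,8,9}:24  {2,3,4,5,6,7,8,9}:68
  start at 0(e): 92
  start at 3(f): 24
sum over floor = 116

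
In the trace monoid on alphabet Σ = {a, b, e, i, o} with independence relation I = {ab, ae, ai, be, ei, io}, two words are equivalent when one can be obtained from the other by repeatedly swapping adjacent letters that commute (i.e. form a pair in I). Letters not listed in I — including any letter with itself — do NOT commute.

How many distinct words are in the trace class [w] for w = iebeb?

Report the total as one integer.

10

#0=i has no predecessor
#1=e has no predecessor
#2=b depends on [0:i]
#3=e depends on [1:e]
#4=b depends on [2:b]
sources: [0:i, 1:e]
N(rest) = Σ N(rest − s) over sources s of rest; N(one piece) = 1:
  size 1 → [3]=1  [4]=1
  size 2 → [1,3]=1  [2,4]=1  [3,4]=2
  size 3 → [0,2,4]=1  [1,3,4]=3  [2,3,4]=3
  first=0(i) contributes 6
  first=1(e) contributes 4
|[w]| = 10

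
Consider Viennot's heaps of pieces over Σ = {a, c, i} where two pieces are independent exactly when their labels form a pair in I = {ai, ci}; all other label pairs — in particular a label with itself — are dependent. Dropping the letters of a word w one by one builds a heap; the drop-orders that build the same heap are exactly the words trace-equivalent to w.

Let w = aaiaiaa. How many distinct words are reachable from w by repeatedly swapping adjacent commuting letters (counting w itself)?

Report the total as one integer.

21

drop 0:a onto floor
drop 1:a onto {0:a}
drop 2:i onto floor
drop 3:a onto {1:a}
drop 4:i onto {2:i}
drop 5:a onto {3:a}
drop 6:a onto {5:a}
ground layer = {0:a, 2:i}
drop-orders for the pieces not yet dropped (sum over which currently-grounded one goes next):
  1 to go: {4} 1  {6} 1
  2 to go: {2,4} 1  {4,6} 2  {5,6} 1
  3 to go: {2,4,6} 3  {3,5,6} 1  {4,5,6} 3
  4 to go: {1,3,5,6} 1  {2,4,5,6} 6  {3,4,5,6} 4
  5 to go: {0,1,3,5,6} 1  {1,3,4,5,6} 5  {2,3,4,5,6} 10
  if 0:a drops first: 15 orders
  if 2:i drops first: 6 orders
heap linearizations: 21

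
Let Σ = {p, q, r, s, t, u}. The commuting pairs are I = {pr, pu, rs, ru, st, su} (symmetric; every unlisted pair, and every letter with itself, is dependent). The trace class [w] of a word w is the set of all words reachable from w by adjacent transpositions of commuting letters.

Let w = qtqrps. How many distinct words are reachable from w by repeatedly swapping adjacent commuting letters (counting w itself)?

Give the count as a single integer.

3

0(q) covers ∅
1(t) covers 0:q
2(q) covers 1:t
3(r) covers 2:q
4(p) covers 2:q
5(s) covers 4:p
floor of heap: 0:q
completions by unplaced set U, small U first (add the entries for U minus each lowest piece of U):
  |U|=1: {3}:1  {5}:1
  |U|=2: {3,5}:2  {4,5}:1
  |U|=3: {3,4,5}:3
  |U|=4: {2,3,4,5}:3
  start at 0(q): 3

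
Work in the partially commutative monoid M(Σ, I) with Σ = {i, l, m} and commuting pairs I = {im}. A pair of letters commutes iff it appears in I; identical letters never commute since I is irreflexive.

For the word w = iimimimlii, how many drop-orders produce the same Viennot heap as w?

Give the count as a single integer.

0(i) covers ∅
1(i) covers 0:i
2(m) covers ∅
3(i) covers 1:i
4(m) covers 2:m
5(i) covers 3:i
6(m) covers 4:m
7(l) covers 5:i, 6:m
8(i) covers 7:l
9(i) covers 8:i
floor of heap: 0:i, 2:m
completions by unplaced set U, small U first (add the entries for U minus each lowest piece of U):
  |U|=1: {9}:1
  |U|=2: {8,9}:1
  |U|=3: {7,8,9}:1
  |U|=4: {5,7,8,9}:1  {6,7,8,9}:1
  |U|=5: {3,5,7,8,9}:1  {4,6,7,8,9}:1  {5,6,7,8,9}:2
  |U|=6: {1,3,5,7,8,9}:1  {2,4,6,7,8,9}:1  {3,5,6,7,8,9}:3  {4,5,6,7,8,9}:3
  |U|=7: {0,1,3,5,7,8,9}:1  {1,3,5,6,7,8,9}:4  {2,4,5,6,7,8,9}:4  {3,4,5,6,7,8,9}:6
  |U|=8: {0,1,3,5,6,7,8,9}:5  {1,3,4,5,6,7,8,9}:10  {2,3,4,5,6,7,8,9}:10
  start at 0(i): 20
  start at 2(m): 15
sum over floor = 35

35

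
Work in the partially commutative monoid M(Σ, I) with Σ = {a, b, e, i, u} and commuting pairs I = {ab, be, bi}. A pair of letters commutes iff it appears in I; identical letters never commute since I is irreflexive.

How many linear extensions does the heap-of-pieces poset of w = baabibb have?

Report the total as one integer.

0(b) covers ∅
1(a) covers ∅
2(a) covers 1:a
3(b) covers 0:b
4(i) covers 2:a
5(b) covers 3:b
6(b) covers 5:b
floor of heap: 0:b, 1:a
completions by unplaced set U, small U first (add the entries for U minus each lowest piece of U):
  |U|=1: {4}:1  {6}:1
  |U|=2: {2,4}:1  {4,6}:2  {5,6}:1
  |U|=3: {1,2,4}:1  {2,4,6}:3  {3,5,6}:1  {4,5,6}:3
  |U|=4: {0,3,5,6}:1  {1,2,4,6}:4  {2,4,5,6}:6  {3,4,5,6}:4
  |U|=5: {0,3,4,5,6}:5  {1,2,4,5,6}:10  {2,3,4,5,6}:10
  start at 0(b): 20
  start at 1(a): 15
sum over floor = 35

35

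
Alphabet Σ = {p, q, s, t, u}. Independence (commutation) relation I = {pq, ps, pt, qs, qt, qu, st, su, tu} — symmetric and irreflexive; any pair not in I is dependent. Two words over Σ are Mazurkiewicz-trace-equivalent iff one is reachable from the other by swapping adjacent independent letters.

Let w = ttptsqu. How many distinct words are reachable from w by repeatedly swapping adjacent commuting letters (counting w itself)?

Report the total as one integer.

420

0(t) covers ∅
1(t) covers 0:t
2(p) covers ∅
3(t) covers 1:t
4(s) covers ∅
5(q) covers ∅
6(u) covers 2:p
floor of heap: 0:t, 2:p, 4:s, 5:q
completions by unplaced set U, small U first (add the entries for U minus each lowest piece of U):
  |U|=1: {3}:1  {4}:1  {5}:1  {6}:1
  |U|=2: {1,3}:1  {2,6}:1  {3,4}:2  {3,5}:2  {3,6}:2  {4,5}:2  {4,6}:2  {5,6}:2
  |U|=3: {0,1,3}:1  {1,3,4}:3  {1,3,5}:3  {1,3,6}:3  {2,3,6}:3  {2,4,6}:3  {2,5,6}:3  {3,4,5}:6  {3,4,6}:6  {3,5,6}:6  {4,5,6}:6
  |U|=4: {0,1,3,4}:4  {0,1,3,5}:4  {0,1,3,6}:4  {1,2,3,6}:6  {1,3,4,5}:12  {1,3,4,6}:12  {1,3,5,6}:12  {2,3,4,6}:12  {2,3,5,6}:12  {2,4,5,6}:12  {3,4,5,6}:24
  |U|=5: {0,1,2,3,6}:10  {0,1,3,4,5}:20  {0,1,3,4,6}:20  {0,1,3,5,6}:20  {1,2,3,4,6}:30  {1,2,3,5,6}:30  {1,3,4,5,6}:60  {2,3,4,5,6}:60
  start at 0(t): 180
  start at 2(p): 120
  start at 4(s): 60
  start at 5(q): 60
sum over floor = 420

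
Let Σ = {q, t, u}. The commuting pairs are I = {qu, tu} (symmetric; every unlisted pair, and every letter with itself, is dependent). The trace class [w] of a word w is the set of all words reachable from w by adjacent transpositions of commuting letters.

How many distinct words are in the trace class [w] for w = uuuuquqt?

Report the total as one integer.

drop 0:u onto floor
drop 1:u onto {0:u}
drop 2:u onto {1:u}
drop 3:u onto {2:u}
drop 4:q onto floor
drop 5:u onto {3:u}
drop 6:q onto {4:q}
drop 7:t onto {6:q}
ground layer = {0:u, 4:q}
drop-orders for the pieces not yet dropped (sum over which currently-grounded one goes next):
  1 to go: {5} 1  {7} 1
  2 to go: {3,5} 1  {5,7} 2  {6,7} 1
  3 to go: {2,3,5} 1  {3,5,7} 3  {4,6,7} 1  {5,6,7} 3
  4 to go: {1,2,3,5} 1  {2,3,5,7} 4  {3,5,6,7} 6  {4,5,6,7} 4
  5 to go: {0,1,2,3,5} 1  {1,2,3,5,7} 5  {2,3,5,6,7} 10  {3,4,5,6,7} 10
  6 to go: {0,1,2,3,5,7} 6  {1,2,3,5,6,7} 15  {2,3,4,5,6,7} 20
  if 0:u drops first: 35 orders
  if 4:q drops first: 21 orders
heap linearizations: 56

56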